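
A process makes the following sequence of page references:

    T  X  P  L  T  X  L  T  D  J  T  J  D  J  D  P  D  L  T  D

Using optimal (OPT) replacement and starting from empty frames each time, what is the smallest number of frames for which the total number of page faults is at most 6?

5

f=1: 20 faults
f=2: 12 faults
f=3: 8 faults
f=4: 7 faults
f=5: 6 faults
f=6: 6 faults
Smallest f with faults ≤ 6 is 5.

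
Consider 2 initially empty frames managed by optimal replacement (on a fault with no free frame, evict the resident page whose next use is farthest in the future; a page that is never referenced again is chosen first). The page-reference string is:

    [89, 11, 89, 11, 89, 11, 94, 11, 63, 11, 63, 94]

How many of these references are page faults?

5

89 → fault, frames (89)
11 → fault, frames (89 11)
89 → hit
11 → hit
89 → hit
11 → hit
94 → fault, evict 89, frames (11 94)
11 → hit
63 → fault, evict 94, frames (11 63)
11 → hit
63 → hit
94 → fault, evict 63, frames (11 94)
Page faults: 5.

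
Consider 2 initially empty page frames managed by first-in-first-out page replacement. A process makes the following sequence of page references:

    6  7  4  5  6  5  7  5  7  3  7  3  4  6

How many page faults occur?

6 -> miss, frames [6]
7 -> miss, frames [6, 7]
4 -> miss, evict 6, frames [7, 4]
5 -> miss, evict 7, frames [4, 5]
6 -> miss, evict 4, frames [5, 6]
5 -> hit
7 -> miss, evict 5, frames [6, 7]
5 -> miss, evict 6, frames [7, 5]
7 -> hit
3 -> miss, evict 7, frames [5, 3]
7 -> miss, evict 5, frames [3, 7]
3 -> hit
4 -> miss, evict 3, frames [7, 4]
6 -> miss, evict 7, frames [4, 6]
Page faults: 11.

11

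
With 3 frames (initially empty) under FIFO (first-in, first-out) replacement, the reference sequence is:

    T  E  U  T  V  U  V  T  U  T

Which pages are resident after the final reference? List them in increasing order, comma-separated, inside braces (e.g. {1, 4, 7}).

T -> fault, frames [T]
E -> fault, frames [T, E]
U -> fault, frames [T, E, U]
T -> hit
V -> fault, evict T, frames [E, U, V]
U -> hit
V -> hit
T -> fault, evict E, frames [U, V, T]
U -> hit
T -> hit

{T, U, V}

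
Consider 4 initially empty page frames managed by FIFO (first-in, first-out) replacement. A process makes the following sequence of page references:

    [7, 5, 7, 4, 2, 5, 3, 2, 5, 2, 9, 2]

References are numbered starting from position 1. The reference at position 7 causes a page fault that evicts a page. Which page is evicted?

7

pos 1: 7 -> fault, frames {7}
pos 2: 5 -> fault, frames {7,5}
pos 3: 7 -> hit
pos 4: 4 -> fault, frames {7,5,4}
pos 5: 2 -> fault, frames {7,5,4,2}
pos 6: 5 -> hit
pos 7: 3 -> fault, evict 7, frames {5,4,2,3}
At position 7, page 7 is evicted.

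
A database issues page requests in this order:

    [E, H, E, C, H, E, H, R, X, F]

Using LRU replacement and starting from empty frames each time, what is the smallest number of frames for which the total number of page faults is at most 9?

2

f=1: 10 faults
f=2: 8 faults
f=3: 6 faults
f=4: 6 faults
f=5: 6 faults
f=6: 6 faults
Smallest f with faults ≤ 9 is 2.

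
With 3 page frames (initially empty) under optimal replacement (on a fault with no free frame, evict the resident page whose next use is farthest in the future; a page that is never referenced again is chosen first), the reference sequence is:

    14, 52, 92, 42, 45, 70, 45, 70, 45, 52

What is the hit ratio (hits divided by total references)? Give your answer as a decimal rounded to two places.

14 -> fault, frames [14]
52 -> fault, frames [14, 52]
92 -> fault, frames [14, 52, 92]
42 -> fault, evict 92, frames [14, 52, 42]
45 -> fault, evict 42, frames [14, 52, 45]
70 -> fault, evict 14, frames [52, 45, 70]
45 -> hit
70 -> hit
45 -> hit
52 -> hit
Hits: 4 of 10 references → 4/10 = 0.4000.

0.40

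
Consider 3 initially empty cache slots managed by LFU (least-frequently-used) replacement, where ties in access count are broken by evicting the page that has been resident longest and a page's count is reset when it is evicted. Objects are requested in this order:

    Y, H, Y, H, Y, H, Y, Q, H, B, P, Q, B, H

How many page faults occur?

Y -> fault, frames (Y)
H -> fault, frames (Y H)
Y -> hit
H -> hit
Y -> hit
H -> hit
Y -> hit
Q -> fault, frames (Y H Q)
H -> hit
B -> fault, evict Q, frames (Y H B)
P -> fault, evict B, frames (Y H P)
Q -> fault, evict P, frames (Y H Q)
B -> fault, evict Q, frames (Y H B)
H -> hit
Page faults: 7.

7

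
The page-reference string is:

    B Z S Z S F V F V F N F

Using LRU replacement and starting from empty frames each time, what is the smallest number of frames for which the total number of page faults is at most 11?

f=1: 12 faults
f=2: 6 faults
f=3: 6 faults
f=4: 6 faults
f=5: 6 faults
f=6: 6 faults
Smallest f with faults ≤ 11 is 2.

2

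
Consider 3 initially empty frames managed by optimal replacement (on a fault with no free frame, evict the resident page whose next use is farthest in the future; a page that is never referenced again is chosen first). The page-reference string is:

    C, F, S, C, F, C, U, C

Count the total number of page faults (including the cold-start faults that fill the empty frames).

C -> fault, frames {C}
F -> fault, frames {C,F}
S -> fault, frames {C,F,S}
C -> hit
F -> hit
C -> hit
U -> fault, evict S, frames {C,F,U}
C -> hit
Page faults: 4.

4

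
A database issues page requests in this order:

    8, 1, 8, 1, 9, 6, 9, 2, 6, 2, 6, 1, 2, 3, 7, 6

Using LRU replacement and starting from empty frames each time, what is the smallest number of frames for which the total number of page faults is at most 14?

2

f=1: 16 faults
f=2: 11 faults
f=3: 9 faults
f=4: 8 faults
f=5: 7 faults
f=6: 7 faults
f=7: 7 faults
Smallest f with faults ≤ 14 is 2.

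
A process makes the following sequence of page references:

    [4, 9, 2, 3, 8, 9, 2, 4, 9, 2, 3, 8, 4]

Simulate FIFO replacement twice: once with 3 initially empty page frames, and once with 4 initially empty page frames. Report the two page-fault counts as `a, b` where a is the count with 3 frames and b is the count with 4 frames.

10, 11

3 frames: F F F F F F F F . . F F . → 10 faults.
4 frames: F F F F F . . F F F F F F → 11 faults.
11 > 10: adding a frame increased faults — Belady's anomaly.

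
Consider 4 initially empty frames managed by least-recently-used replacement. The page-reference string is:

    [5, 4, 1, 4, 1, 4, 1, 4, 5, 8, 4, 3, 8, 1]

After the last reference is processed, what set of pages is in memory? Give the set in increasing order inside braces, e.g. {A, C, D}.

5: miss, frames {5}
4: miss, frames {5,4}
1: miss, frames {5,4,1}
4: hit
1: hit
4: hit
1: hit
4: hit
5: hit
8: miss, frames {1,4,5,8}
4: hit
3: miss, evict 1, frames {5,8,4,3}
8: hit
1: miss, evict 5, frames {4,3,8,1}

{1, 3, 4, 8}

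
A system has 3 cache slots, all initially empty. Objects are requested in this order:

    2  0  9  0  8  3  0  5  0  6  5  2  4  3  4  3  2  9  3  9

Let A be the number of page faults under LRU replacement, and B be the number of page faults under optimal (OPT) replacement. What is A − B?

Under LRU: F F F . F F . F . F . F F F . . . F . . → 11 faults.
Under OPT: F F F . F F . F . F . . F F . . . F . . → 10 faults.
A − B = 11 − 10 = 1.

1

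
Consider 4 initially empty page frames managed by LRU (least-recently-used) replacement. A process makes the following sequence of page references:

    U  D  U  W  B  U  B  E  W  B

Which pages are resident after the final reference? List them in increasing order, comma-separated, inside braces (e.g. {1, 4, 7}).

U → miss, frames (U)
D → miss, frames (U D)
U → hit
W → miss, frames (D U W)
B → miss, frames (D U W B)
U → hit
B → hit
E → miss, evict D, frames (W U B E)
W → hit
B → hit

{B, E, U, W}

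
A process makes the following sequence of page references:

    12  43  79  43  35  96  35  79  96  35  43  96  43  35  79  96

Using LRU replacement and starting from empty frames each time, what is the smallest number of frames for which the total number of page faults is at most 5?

f=1: 16 faults
f=2: 13 faults
f=3: 9 faults
f=4: 5 faults
f=5: 5 faults
Smallest f with faults ≤ 5 is 4.

4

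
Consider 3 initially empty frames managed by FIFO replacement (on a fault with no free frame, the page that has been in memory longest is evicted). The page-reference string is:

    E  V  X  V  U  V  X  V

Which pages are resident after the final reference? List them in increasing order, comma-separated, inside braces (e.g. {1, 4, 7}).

E: fault, frames [E]
V: fault, frames [E, V]
X: fault, frames [E, V, X]
V: hit
U: fault, evict E, frames [V, X, U]
V: hit
X: hit
V: hit

{U, V, X}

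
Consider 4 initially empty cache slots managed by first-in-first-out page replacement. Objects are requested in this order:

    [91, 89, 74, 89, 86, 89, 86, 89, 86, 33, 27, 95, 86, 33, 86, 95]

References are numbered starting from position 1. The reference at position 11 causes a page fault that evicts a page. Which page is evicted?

89

pos 1: 91 → miss, frames [91]
pos 2: 89 → miss, frames [91, 89]
pos 3: 74 → miss, frames [91, 89, 74]
pos 4: 89 → hit
pos 5: 86 → miss, frames [91, 89, 74, 86]
pos 6: 89 → hit
pos 7: 86 → hit
pos 8: 89 → hit
pos 9: 86 → hit
pos 10: 33 → miss, evict 91, frames [89, 74, 86, 33]
pos 11: 27 → miss, evict 89, frames [74, 86, 33, 27]
At position 11, page 89 is evicted.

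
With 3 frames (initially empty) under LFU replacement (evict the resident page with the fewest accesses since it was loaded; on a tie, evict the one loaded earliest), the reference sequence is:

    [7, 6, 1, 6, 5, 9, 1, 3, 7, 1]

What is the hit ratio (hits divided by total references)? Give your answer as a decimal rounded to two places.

0.10

7 -> miss, frames [7]
6 -> miss, frames [7, 6]
1 -> miss, frames [7, 6, 1]
6 -> hit
5 -> miss, evict 7, frames [6, 1, 5]
9 -> miss, evict 1, frames [6, 5, 9]
1 -> miss, evict 5, frames [6, 9, 1]
3 -> miss, evict 9, frames [6, 1, 3]
7 -> miss, evict 1, frames [6, 3, 7]
1 -> miss, evict 3, frames [6, 7, 1]
Hits: 1 of 10 references → 1/10 = 0.1000.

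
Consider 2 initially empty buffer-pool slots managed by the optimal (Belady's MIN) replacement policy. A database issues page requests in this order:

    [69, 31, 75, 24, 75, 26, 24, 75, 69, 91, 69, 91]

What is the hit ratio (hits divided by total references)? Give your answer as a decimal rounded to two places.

0.33

69 -> miss, frames (69)
31 -> miss, frames (69 31)
75 -> miss, evict 31, frames (69 75)
24 -> miss, evict 69, frames (75 24)
75 -> hit
26 -> miss, evict 75, frames (24 26)
24 -> hit
75 -> miss, evict 26, frames (24 75)
69 -> miss, evict 75, frames (24 69)
91 -> miss, evict 24, frames (69 91)
69 -> hit
91 -> hit
Hits: 4 of 12 references → 4/12 = 0.3333.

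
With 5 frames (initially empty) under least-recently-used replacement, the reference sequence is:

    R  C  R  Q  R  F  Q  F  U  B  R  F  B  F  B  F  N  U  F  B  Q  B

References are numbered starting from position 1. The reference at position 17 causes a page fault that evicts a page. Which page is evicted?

Q

pos 1: R: miss, frames {R}
pos 2: C: miss, frames {R,C}
pos 3: R: hit
pos 4: Q: miss, frames {C,R,Q}
pos 5: R: hit
pos 6: F: miss, frames {C,Q,R,F}
pos 7: Q: hit
pos 8: F: hit
pos 9: U: miss, frames {C,R,Q,F,U}
pos 10: B: miss, evict C, frames {R,Q,F,U,B}
pos 11: R: hit
pos 12: F: hit
pos 13: B: hit
pos 14: F: hit
pos 15: B: hit
pos 16: F: hit
pos 17: N: miss, evict Q, frames {U,R,B,F,N}
At position 17, page Q is evicted.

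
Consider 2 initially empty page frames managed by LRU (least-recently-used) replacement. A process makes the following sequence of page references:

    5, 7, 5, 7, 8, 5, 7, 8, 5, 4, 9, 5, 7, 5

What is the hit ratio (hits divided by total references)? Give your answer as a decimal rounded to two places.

0.21

5 -> miss, frames (5)
7 -> miss, frames (5 7)
5 -> hit
7 -> hit
8 -> miss, evict 5, frames (7 8)
5 -> miss, evict 7, frames (8 5)
7 -> miss, evict 8, frames (5 7)
8 -> miss, evict 5, frames (7 8)
5 -> miss, evict 7, frames (8 5)
4 -> miss, evict 8, frames (5 4)
9 -> miss, evict 5, frames (4 9)
5 -> miss, evict 4, frames (9 5)
7 -> miss, evict 9, frames (5 7)
5 -> hit
Hits: 3 of 14 references → 3/14 = 0.2143.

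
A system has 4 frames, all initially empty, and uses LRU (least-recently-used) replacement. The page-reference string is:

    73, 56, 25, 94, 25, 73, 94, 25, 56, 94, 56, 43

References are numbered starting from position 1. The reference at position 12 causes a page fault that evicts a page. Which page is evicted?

pos 1: 73: fault, frames (73)
pos 2: 56: fault, frames (73 56)
pos 3: 25: fault, frames (73 56 25)
pos 4: 94: fault, frames (73 56 25 94)
pos 5: 25: hit
pos 6: 73: hit
pos 7: 94: hit
pos 8: 25: hit
pos 9: 56: hit
pos 10: 94: hit
pos 11: 56: hit
pos 12: 43: fault, evict 73, frames (25 94 56 43)
At position 12, page 73 is evicted.

73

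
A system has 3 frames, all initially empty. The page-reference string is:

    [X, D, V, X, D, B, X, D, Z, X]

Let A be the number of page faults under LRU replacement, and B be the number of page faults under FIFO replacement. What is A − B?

Under LRU: F F F . . F . . F . → 5 faults.
Under FIFO: F F F . . F F F F . → 7 faults.
A − B = 5 − 7 = -2.

-2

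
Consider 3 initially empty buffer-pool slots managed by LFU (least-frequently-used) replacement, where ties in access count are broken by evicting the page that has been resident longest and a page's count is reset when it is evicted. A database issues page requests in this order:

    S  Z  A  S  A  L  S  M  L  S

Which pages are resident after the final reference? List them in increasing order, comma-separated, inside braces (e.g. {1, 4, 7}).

{A, L, S}

S: fault, frames [S]
Z: fault, frames [S, Z]
A: fault, frames [S, Z, A]
S: hit
A: hit
L: fault, evict Z, frames [S, A, L]
S: hit
M: fault, evict L, frames [S, A, M]
L: fault, evict M, frames [S, A, L]
S: hit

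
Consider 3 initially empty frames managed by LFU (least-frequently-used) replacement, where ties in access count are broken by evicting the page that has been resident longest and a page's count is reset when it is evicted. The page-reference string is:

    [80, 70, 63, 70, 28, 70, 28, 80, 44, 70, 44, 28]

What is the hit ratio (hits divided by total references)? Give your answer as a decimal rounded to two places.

0.50

80 → fault, frames [80]
70 → fault, frames [80, 70]
63 → fault, frames [80, 70, 63]
70 → hit
28 → fault, evict 80, frames [70, 63, 28]
70 → hit
28 → hit
80 → fault, evict 63, frames [70, 28, 80]
44 → fault, evict 80, frames [70, 28, 44]
70 → hit
44 → hit
28 → hit
Hits: 6 of 12 references → 6/12 = 0.5000.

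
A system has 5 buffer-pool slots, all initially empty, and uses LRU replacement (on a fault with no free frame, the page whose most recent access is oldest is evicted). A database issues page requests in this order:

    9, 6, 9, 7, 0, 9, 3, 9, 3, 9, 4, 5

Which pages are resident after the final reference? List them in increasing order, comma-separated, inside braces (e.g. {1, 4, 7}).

{0, 3, 4, 5, 9}

9: fault, frames (9)
6: fault, frames (9 6)
9: hit
7: fault, frames (6 9 7)
0: fault, frames (6 9 7 0)
9: hit
3: fault, frames (6 7 0 9 3)
9: hit
3: hit
9: hit
4: fault, evict 6, frames (7 0 3 9 4)
5: fault, evict 7, frames (0 3 9 4 5)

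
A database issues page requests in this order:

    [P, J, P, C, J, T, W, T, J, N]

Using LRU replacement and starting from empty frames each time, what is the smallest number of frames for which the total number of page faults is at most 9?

f=1: 10 faults
f=2: 8 faults
f=3: 6 faults
f=4: 6 faults
f=5: 6 faults
f=6: 6 faults
Smallest f with faults ≤ 9 is 2.

2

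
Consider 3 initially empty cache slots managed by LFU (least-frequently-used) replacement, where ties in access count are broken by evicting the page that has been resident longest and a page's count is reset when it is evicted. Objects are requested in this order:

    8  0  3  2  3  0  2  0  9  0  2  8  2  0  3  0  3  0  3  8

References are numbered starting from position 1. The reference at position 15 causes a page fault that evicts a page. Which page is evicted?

8

pos 1: 8: fault, frames [8]
pos 2: 0: fault, frames [8, 0]
pos 3: 3: fault, frames [8, 0, 3]
pos 4: 2: fault, evict 8, frames [0, 3, 2]
pos 5: 3: hit
pos 6: 0: hit
pos 7: 2: hit
pos 8: 0: hit
pos 9: 9: fault, evict 3, frames [0, 2, 9]
pos 10: 0: hit
pos 11: 2: hit
pos 12: 8: fault, evict 9, frames [0, 2, 8]
pos 13: 2: hit
pos 14: 0: hit
pos 15: 3: fault, evict 8, frames [0, 2, 3]
At position 15, page 8 is evicted.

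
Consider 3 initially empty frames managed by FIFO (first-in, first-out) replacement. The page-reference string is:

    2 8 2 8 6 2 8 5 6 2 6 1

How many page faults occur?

2 → miss, frames (2)
8 → miss, frames (2 8)
2 → hit
8 → hit
6 → miss, frames (2 8 6)
2 → hit
8 → hit
5 → miss, evict 2, frames (8 6 5)
6 → hit
2 → miss, evict 8, frames (6 5 2)
6 → hit
1 → miss, evict 6, frames (5 2 1)
Page faults: 6.

6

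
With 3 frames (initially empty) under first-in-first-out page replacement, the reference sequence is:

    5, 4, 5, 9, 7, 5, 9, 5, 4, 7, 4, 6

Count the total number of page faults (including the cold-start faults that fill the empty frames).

7

5 -> fault, frames [5]
4 -> fault, frames [5, 4]
5 -> hit
9 -> fault, frames [5, 4, 9]
7 -> fault, evict 5, frames [4, 9, 7]
5 -> fault, evict 4, frames [9, 7, 5]
9 -> hit
5 -> hit
4 -> fault, evict 9, frames [7, 5, 4]
7 -> hit
4 -> hit
6 -> fault, evict 7, frames [5, 4, 6]
Page faults: 7.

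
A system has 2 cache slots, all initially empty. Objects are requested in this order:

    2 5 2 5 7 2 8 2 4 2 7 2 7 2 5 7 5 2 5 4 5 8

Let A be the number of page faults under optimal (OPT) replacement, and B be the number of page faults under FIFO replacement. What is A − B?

-3

Under OPT: F F . . F . F . F . F . . . F . . F . F . F → 10 faults.
Under FIFO: F F . . F F F . F F F . . . F . . F . F F F → 13 faults.
A − B = 10 − 13 = -3.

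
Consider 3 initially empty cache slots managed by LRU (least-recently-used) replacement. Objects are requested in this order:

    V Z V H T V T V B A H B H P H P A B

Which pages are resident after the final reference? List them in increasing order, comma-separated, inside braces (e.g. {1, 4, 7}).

V -> fault, frames (V)
Z -> fault, frames (V Z)
V -> hit
H -> fault, frames (Z V H)
T -> fault, evict Z, frames (V H T)
V -> hit
T -> hit
V -> hit
B -> fault, evict H, frames (T V B)
A -> fault, evict T, frames (V B A)
H -> fault, evict V, frames (B A H)
B -> hit
H -> hit
P -> fault, evict A, frames (B H P)
H -> hit
P -> hit
A -> fault, evict B, frames (H P A)
B -> fault, evict H, frames (P A B)

{A, B, P}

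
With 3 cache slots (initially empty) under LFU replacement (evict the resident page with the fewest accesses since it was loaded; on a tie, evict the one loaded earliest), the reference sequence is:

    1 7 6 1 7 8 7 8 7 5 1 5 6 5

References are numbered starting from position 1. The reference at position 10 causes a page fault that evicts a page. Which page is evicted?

pos 1: 1: fault, frames (1)
pos 2: 7: fault, frames (1 7)
pos 3: 6: fault, frames (1 7 6)
pos 4: 1: hit
pos 5: 7: hit
pos 6: 8: fault, evict 6, frames (1 7 8)
pos 7: 7: hit
pos 8: 8: hit
pos 9: 7: hit
pos 10: 5: fault, evict 1, frames (7 8 5)
At position 10, page 1 is evicted.

1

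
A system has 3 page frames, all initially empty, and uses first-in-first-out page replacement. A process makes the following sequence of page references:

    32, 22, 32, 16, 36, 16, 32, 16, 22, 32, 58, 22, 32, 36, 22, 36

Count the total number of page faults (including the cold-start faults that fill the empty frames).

32 -> fault, frames [32]
22 -> fault, frames [32, 22]
32 -> hit
16 -> fault, frames [32, 22, 16]
36 -> fault, evict 32, frames [22, 16, 36]
16 -> hit
32 -> fault, evict 22, frames [16, 36, 32]
16 -> hit
22 -> fault, evict 16, frames [36, 32, 22]
32 -> hit
58 -> fault, evict 36, frames [32, 22, 58]
22 -> hit
32 -> hit
36 -> fault, evict 32, frames [22, 58, 36]
22 -> hit
36 -> hit
Page faults: 8.

8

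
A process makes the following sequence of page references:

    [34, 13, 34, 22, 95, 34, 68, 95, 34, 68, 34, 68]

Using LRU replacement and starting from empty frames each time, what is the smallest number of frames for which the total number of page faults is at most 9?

f=1: 12 faults
f=2: 9 faults
f=3: 5 faults
f=4: 5 faults
f=5: 5 faults
Smallest f with faults ≤ 9 is 2.

2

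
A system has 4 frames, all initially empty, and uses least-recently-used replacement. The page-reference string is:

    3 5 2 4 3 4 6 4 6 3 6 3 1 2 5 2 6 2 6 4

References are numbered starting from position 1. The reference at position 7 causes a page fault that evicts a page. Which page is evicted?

5

pos 1: 3: fault, frames [3]
pos 2: 5: fault, frames [3, 5]
pos 3: 2: fault, frames [3, 5, 2]
pos 4: 4: fault, frames [3, 5, 2, 4]
pos 5: 3: hit
pos 6: 4: hit
pos 7: 6: fault, evict 5, frames [2, 3, 4, 6]
At position 7, page 5 is evicted.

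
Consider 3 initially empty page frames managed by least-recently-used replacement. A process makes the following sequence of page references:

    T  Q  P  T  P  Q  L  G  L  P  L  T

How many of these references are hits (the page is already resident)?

5

T: fault, frames (T)
Q: fault, frames (T Q)
P: fault, frames (T Q P)
T: hit
P: hit
Q: hit
L: fault, evict T, frames (P Q L)
G: fault, evict P, frames (Q L G)
L: hit
P: fault, evict Q, frames (G L P)
L: hit
T: fault, evict G, frames (P L T)
Hits: 5.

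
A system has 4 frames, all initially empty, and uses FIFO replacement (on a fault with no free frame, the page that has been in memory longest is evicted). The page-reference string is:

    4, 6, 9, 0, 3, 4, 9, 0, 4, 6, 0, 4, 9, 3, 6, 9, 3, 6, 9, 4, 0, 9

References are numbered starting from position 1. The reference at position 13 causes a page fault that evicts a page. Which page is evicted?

pos 1: 4 → fault, frames {4}
pos 2: 6 → fault, frames {4,6}
pos 3: 9 → fault, frames {4,6,9}
pos 4: 0 → fault, frames {4,6,9,0}
pos 5: 3 → fault, evict 4, frames {6,9,0,3}
pos 6: 4 → fault, evict 6, frames {9,0,3,4}
pos 7: 9 → hit
pos 8: 0 → hit
pos 9: 4 → hit
pos 10: 6 → fault, evict 9, frames {0,3,4,6}
pos 11: 0 → hit
pos 12: 4 → hit
pos 13: 9 → fault, evict 0, frames {3,4,6,9}
At position 13, page 0 is evicted.

0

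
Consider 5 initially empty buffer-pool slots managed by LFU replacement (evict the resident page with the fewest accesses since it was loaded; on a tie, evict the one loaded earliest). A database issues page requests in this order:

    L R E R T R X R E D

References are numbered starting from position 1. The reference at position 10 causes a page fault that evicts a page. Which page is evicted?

pos 1: L → miss, frames [L]
pos 2: R → miss, frames [L, R]
pos 3: E → miss, frames [L, R, E]
pos 4: R → hit
pos 5: T → miss, frames [L, R, E, T]
pos 6: R → hit
pos 7: X → miss, frames [L, R, E, T, X]
pos 8: R → hit
pos 9: E → hit
pos 10: D → miss, evict L, frames [R, E, T, X, D]
At position 10, page L is evicted.

L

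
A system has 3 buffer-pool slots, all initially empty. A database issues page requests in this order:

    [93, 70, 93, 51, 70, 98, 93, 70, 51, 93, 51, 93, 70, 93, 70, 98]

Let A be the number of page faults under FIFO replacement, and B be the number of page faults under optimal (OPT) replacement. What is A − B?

Under FIFO: F F . F . F F F F . . . . . . F → 8 faults.
Under OPT: F F . F . F . . F . . . . . . F → 6 faults.
A − B = 8 − 6 = 2.

2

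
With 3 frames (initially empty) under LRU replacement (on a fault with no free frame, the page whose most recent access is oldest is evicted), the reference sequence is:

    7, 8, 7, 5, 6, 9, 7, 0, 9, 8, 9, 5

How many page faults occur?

9

7 -> miss, frames {7}
8 -> miss, frames {7,8}
7 -> hit
5 -> miss, frames {8,7,5}
6 -> miss, evict 8, frames {7,5,6}
9 -> miss, evict 7, frames {5,6,9}
7 -> miss, evict 5, frames {6,9,7}
0 -> miss, evict 6, frames {9,7,0}
9 -> hit
8 -> miss, evict 7, frames {0,9,8}
9 -> hit
5 -> miss, evict 0, frames {8,9,5}
Page faults: 9.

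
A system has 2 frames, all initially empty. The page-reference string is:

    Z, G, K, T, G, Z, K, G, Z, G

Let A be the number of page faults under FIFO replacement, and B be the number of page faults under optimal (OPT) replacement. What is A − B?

Under FIFO: F F F F F F F F F . → 9 faults.
Under OPT: F F F F . F F . F . → 7 faults.
A − B = 9 − 7 = 2.

2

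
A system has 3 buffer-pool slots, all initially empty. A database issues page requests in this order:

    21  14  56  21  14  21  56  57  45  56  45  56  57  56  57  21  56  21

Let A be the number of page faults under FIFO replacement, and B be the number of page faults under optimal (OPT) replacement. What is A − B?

1

Under FIFO: F F F . . . . F F . . . . . . F F . → 7 faults.
Under OPT: F F F . . . . F F . . . . . . F . . → 6 faults.
A − B = 7 − 6 = 1.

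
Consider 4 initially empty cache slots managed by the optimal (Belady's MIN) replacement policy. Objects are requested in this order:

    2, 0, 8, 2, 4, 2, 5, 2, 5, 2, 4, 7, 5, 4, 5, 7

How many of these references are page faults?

2 → miss, frames [2]
0 → miss, frames [2, 0]
8 → miss, frames [2, 0, 8]
2 → hit
4 → miss, frames [2, 0, 8, 4]
2 → hit
5 → miss, evict 8, frames [2, 0, 4, 5]
2 → hit
5 → hit
2 → hit
4 → hit
7 → miss, evict 0, frames [2, 4, 5, 7]
5 → hit
4 → hit
5 → hit
7 → hit
Page faults: 6.

6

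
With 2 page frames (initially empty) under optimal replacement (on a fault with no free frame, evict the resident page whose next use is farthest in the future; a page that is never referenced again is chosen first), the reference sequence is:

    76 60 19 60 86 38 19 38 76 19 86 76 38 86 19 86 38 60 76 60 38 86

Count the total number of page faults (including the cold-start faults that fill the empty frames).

14

76 -> miss, frames {76}
60 -> miss, frames {76,60}
19 -> miss, evict 76, frames {60,19}
60 -> hit
86 -> miss, evict 60, frames {19,86}
38 -> miss, evict 86, frames {19,38}
19 -> hit
38 -> hit
76 -> miss, evict 38, frames {19,76}
19 -> hit
86 -> miss, evict 19, frames {76,86}
76 -> hit
38 -> miss, evict 76, frames {86,38}
86 -> hit
19 -> miss, evict 38, frames {86,19}
86 -> hit
38 -> miss, evict 19, frames {86,38}
60 -> miss, evict 86, frames {38,60}
76 -> miss, evict 38, frames {60,76}
60 -> hit
38 -> miss, evict 76, frames {60,38}
86 -> miss, evict 38, frames {60,86}
Page faults: 14.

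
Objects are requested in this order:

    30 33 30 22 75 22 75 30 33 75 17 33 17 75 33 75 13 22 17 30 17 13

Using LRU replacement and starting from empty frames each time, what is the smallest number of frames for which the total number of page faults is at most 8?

f=1: 22 faults
f=2: 16 faults
f=3: 11 faults
f=4: 9 faults
f=5: 8 faults
f=6: 6 faults
Smallest f with faults ≤ 8 is 5.

5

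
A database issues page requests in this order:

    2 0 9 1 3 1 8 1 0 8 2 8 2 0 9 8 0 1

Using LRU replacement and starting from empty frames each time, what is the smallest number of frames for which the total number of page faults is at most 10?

f=1: 18 faults
f=2: 14 faults
f=3: 11 faults
f=4: 10 faults
f=5: 8 faults
f=6: 6 faults
Smallest f with faults ≤ 10 is 4.

4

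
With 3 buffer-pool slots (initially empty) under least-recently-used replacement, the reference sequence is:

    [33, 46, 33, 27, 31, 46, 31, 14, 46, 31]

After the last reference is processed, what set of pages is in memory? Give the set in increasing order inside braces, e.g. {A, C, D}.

{14, 31, 46}

33: fault, frames [33]
46: fault, frames [33, 46]
33: hit
27: fault, frames [46, 33, 27]
31: fault, evict 46, frames [33, 27, 31]
46: fault, evict 33, frames [27, 31, 46]
31: hit
14: fault, evict 27, frames [46, 31, 14]
46: hit
31: hit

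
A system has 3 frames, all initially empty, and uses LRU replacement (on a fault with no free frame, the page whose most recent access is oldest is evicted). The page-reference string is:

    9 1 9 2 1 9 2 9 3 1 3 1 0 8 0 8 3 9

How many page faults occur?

9 -> miss, frames {9}
1 -> miss, frames {9,1}
9 -> hit
2 -> miss, frames {1,9,2}
1 -> hit
9 -> hit
2 -> hit
9 -> hit
3 -> miss, evict 1, frames {2,9,3}
1 -> miss, evict 2, frames {9,3,1}
3 -> hit
1 -> hit
0 -> miss, evict 9, frames {3,1,0}
8 -> miss, evict 3, frames {1,0,8}
0 -> hit
8 -> hit
3 -> miss, evict 1, frames {0,8,3}
9 -> miss, evict 0, frames {8,3,9}
Page faults: 9.

9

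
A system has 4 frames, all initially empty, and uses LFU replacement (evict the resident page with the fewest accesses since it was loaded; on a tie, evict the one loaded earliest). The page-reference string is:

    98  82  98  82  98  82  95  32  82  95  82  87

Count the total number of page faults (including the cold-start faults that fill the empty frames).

98: miss, frames {98}
82: miss, frames {98,82}
98: hit
82: hit
98: hit
82: hit
95: miss, frames {98,82,95}
32: miss, frames {98,82,95,32}
82: hit
95: hit
82: hit
87: miss, evict 32, frames {98,82,95,87}
Page faults: 5.

5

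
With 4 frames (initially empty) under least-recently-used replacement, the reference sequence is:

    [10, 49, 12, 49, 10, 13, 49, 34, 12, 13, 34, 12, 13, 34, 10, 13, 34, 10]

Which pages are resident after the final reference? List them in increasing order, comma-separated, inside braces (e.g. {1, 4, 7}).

{10, 12, 13, 34}

10 -> fault, frames {10}
49 -> fault, frames {10,49}
12 -> fault, frames {10,49,12}
49 -> hit
10 -> hit
13 -> fault, frames {12,49,10,13}
49 -> hit
34 -> fault, evict 12, frames {10,13,49,34}
12 -> fault, evict 10, frames {13,49,34,12}
13 -> hit
34 -> hit
12 -> hit
13 -> hit
34 -> hit
10 -> fault, evict 49, frames {12,13,34,10}
13 -> hit
34 -> hit
10 -> hit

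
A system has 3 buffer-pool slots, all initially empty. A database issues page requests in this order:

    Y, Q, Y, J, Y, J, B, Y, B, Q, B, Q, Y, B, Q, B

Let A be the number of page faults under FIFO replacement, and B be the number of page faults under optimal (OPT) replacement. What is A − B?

2

Under FIFO: F F . F . . F F . F . . . . . . → 6 faults.
Under OPT: F F . F . . F . . . . . . . . . → 4 faults.
A − B = 6 − 4 = 2.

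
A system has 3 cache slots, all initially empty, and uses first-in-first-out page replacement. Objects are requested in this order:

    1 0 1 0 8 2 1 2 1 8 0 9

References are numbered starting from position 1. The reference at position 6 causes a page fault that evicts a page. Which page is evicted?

1

pos 1: 1 -> fault, frames [1]
pos 2: 0 -> fault, frames [1, 0]
pos 3: 1 -> hit
pos 4: 0 -> hit
pos 5: 8 -> fault, frames [1, 0, 8]
pos 6: 2 -> fault, evict 1, frames [0, 8, 2]
At position 6, page 1 is evicted.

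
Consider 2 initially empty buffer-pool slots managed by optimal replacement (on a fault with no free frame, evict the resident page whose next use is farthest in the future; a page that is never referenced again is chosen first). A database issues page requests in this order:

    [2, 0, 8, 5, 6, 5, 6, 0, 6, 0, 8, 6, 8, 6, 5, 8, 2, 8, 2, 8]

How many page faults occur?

9

2: miss, frames {2}
0: miss, frames {2,0}
8: miss, evict 2, frames {0,8}
5: miss, evict 8, frames {0,5}
6: miss, evict 0, frames {5,6}
5: hit
6: hit
0: miss, evict 5, frames {6,0}
6: hit
0: hit
8: miss, evict 0, frames {6,8}
6: hit
8: hit
6: hit
5: miss, evict 6, frames {8,5}
8: hit
2: miss, evict 5, frames {8,2}
8: hit
2: hit
8: hit
Page faults: 9.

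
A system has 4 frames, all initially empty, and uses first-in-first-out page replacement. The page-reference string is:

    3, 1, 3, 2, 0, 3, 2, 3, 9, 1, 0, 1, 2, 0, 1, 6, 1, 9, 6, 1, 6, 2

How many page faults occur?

8

3: miss, frames [3]
1: miss, frames [3, 1]
3: hit
2: miss, frames [3, 1, 2]
0: miss, frames [3, 1, 2, 0]
3: hit
2: hit
3: hit
9: miss, evict 3, frames [1, 2, 0, 9]
1: hit
0: hit
1: hit
2: hit
0: hit
1: hit
6: miss, evict 1, frames [2, 0, 9, 6]
1: miss, evict 2, frames [0, 9, 6, 1]
9: hit
6: hit
1: hit
6: hit
2: miss, evict 0, frames [9, 6, 1, 2]
Page faults: 8.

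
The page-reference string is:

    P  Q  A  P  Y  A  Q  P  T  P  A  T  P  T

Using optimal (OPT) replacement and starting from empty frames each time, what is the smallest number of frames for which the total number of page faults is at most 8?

3

f=1: 14 faults
f=2: 9 faults
f=3: 6 faults
f=4: 5 faults
f=5: 5 faults
Smallest f with faults ≤ 8 is 3.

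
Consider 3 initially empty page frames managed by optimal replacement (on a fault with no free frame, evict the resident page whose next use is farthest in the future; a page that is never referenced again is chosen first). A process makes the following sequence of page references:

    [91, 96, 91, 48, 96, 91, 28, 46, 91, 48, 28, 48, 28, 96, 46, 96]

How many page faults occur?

91 → fault, frames (91)
96 → fault, frames (91 96)
91 → hit
48 → fault, frames (91 96 48)
96 → hit
91 → hit
28 → fault, evict 96, frames (91 48 28)
46 → fault, evict 28, frames (91 48 46)
91 → hit
48 → hit
28 → fault, evict 91, frames (48 46 28)
48 → hit
28 → hit
96 → fault, evict 28, frames (48 46 96)
46 → hit
96 → hit
Page faults: 7.

7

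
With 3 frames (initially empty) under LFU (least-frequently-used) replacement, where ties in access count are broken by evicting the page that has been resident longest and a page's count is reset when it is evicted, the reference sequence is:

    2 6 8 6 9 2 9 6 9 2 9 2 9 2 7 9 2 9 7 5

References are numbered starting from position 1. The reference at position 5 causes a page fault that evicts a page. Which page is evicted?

2

pos 1: 2 → fault, frames [2]
pos 2: 6 → fault, frames [2, 6]
pos 3: 8 → fault, frames [2, 6, 8]
pos 4: 6 → hit
pos 5: 9 → fault, evict 2, frames [6, 8, 9]
At position 5, page 2 is evicted.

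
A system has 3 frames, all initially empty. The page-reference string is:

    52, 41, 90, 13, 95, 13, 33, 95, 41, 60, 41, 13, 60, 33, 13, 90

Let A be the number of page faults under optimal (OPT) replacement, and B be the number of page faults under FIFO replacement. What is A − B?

Under OPT: F F F F F . F . . F . F . . . F → 9 faults.
Under FIFO: F F F F F . F . F F . F . F . F → 11 faults.
A − B = 9 − 11 = -2.

-2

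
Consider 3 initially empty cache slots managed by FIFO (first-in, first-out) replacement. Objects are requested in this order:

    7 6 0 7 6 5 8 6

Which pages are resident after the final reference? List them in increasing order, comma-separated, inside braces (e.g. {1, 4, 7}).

7: miss, frames (7)
6: miss, frames (7 6)
0: miss, frames (7 6 0)
7: hit
6: hit
5: miss, evict 7, frames (6 0 5)
8: miss, evict 6, frames (0 5 8)
6: miss, evict 0, frames (5 8 6)

{5, 6, 8}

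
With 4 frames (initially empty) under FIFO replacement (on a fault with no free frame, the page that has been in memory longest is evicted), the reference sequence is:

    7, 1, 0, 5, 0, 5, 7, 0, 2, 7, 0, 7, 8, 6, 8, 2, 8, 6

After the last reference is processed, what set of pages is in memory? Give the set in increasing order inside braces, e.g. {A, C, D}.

{2, 6, 7, 8}

7 -> fault, frames [7]
1 -> fault, frames [7, 1]
0 -> fault, frames [7, 1, 0]
5 -> fault, frames [7, 1, 0, 5]
0 -> hit
5 -> hit
7 -> hit
0 -> hit
2 -> fault, evict 7, frames [1, 0, 5, 2]
7 -> fault, evict 1, frames [0, 5, 2, 7]
0 -> hit
7 -> hit
8 -> fault, evict 0, frames [5, 2, 7, 8]
6 -> fault, evict 5, frames [2, 7, 8, 6]
8 -> hit
2 -> hit
8 -> hit
6 -> hit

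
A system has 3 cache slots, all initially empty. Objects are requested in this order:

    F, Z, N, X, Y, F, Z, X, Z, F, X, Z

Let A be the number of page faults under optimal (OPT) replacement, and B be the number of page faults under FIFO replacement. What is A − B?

-2

Under OPT: F F F F F . . F . . . . → 6 faults.
Under FIFO: F F F F F F F F . . . . → 8 faults.
A − B = 6 − 8 = -2.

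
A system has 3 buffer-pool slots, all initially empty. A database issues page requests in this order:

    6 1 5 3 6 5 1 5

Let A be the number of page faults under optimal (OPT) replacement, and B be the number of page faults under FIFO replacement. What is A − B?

Under OPT: F F F F . . F . → 5 faults.
Under FIFO: F F F F F . F F → 7 faults.
A − B = 5 − 7 = -2.

-2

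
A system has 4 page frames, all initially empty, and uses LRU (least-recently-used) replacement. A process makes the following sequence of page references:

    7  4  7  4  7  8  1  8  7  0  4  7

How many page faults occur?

6

7 -> miss, frames (7)
4 -> miss, frames (7 4)
7 -> hit
4 -> hit
7 -> hit
8 -> miss, frames (4 7 8)
1 -> miss, frames (4 7 8 1)
8 -> hit
7 -> hit
0 -> miss, evict 4, frames (1 8 7 0)
4 -> miss, evict 1, frames (8 7 0 4)
7 -> hit
Page faults: 6.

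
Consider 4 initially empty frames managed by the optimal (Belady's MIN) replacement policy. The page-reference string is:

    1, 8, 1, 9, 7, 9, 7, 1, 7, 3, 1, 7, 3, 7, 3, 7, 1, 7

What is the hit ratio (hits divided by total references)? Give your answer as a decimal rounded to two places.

1: fault, frames (1)
8: fault, frames (1 8)
1: hit
9: fault, frames (1 8 9)
7: fault, frames (1 8 9 7)
9: hit
7: hit
1: hit
7: hit
3: fault, evict 9, frames (1 8 7 3)
1: hit
7: hit
3: hit
7: hit
3: hit
7: hit
1: hit
7: hit
Hits: 13 of 18 references → 13/18 = 0.7222.

0.72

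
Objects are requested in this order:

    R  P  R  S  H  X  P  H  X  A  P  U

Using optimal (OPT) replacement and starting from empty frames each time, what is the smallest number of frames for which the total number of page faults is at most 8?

f=1: 12 faults
f=2: 9 faults
f=3: 7 faults
f=4: 7 faults
f=5: 7 faults
f=6: 7 faults
f=7: 7 faults
Smallest f with faults ≤ 8 is 3.

3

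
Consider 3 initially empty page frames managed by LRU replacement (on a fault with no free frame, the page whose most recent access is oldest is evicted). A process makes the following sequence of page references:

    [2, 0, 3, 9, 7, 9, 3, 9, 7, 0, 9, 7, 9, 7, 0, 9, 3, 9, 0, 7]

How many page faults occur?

2 -> fault, frames {2}
0 -> fault, frames {2,0}
3 -> fault, frames {2,0,3}
9 -> fault, evict 2, frames {0,3,9}
7 -> fault, evict 0, frames {3,9,7}
9 -> hit
3 -> hit
9 -> hit
7 -> hit
0 -> fault, evict 3, frames {9,7,0}
9 -> hit
7 -> hit
9 -> hit
7 -> hit
0 -> hit
9 -> hit
3 -> fault, evict 7, frames {0,9,3}
9 -> hit
0 -> hit
7 -> fault, evict 3, frames {9,0,7}
Page faults: 8.

8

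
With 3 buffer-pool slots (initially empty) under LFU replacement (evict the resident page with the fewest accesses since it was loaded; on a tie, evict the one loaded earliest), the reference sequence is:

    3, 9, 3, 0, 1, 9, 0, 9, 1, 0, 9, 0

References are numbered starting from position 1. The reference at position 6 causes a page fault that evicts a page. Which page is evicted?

pos 1: 3 -> miss, frames {3}
pos 2: 9 -> miss, frames {3,9}
pos 3: 3 -> hit
pos 4: 0 -> miss, frames {3,9,0}
pos 5: 1 -> miss, evict 9, frames {3,0,1}
pos 6: 9 -> miss, evict 0, frames {3,1,9}
At position 6, page 0 is evicted.

0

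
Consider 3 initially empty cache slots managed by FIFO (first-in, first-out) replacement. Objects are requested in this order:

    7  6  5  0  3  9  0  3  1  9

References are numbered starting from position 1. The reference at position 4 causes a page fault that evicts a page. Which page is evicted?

7

pos 1: 7 → miss, frames [7]
pos 2: 6 → miss, frames [7, 6]
pos 3: 5 → miss, frames [7, 6, 5]
pos 4: 0 → miss, evict 7, frames [6, 5, 0]
At position 4, page 7 is evicted.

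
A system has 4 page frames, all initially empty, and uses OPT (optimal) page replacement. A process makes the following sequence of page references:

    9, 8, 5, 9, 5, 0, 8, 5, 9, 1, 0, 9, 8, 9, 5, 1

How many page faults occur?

6

9: miss, frames {9}
8: miss, frames {9,8}
5: miss, frames {9,8,5}
9: hit
5: hit
0: miss, frames {9,8,5,0}
8: hit
5: hit
9: hit
1: miss, evict 5, frames {9,8,0,1}
0: hit
9: hit
8: hit
9: hit
5: miss, evict 0, frames {9,8,1,5}
1: hit
Page faults: 6.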